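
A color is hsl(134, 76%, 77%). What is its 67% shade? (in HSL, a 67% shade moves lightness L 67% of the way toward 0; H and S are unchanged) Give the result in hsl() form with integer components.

L moves 67% from 77 toward 0: 77 − 51.59 = 25.41 → 25.
H and S are unchanged.

hsl(134, 76%, 25%)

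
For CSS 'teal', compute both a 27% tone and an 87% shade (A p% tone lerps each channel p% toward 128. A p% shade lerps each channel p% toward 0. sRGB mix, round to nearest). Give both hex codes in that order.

#238080, #001111

CSS teal is rgb(0, 128, 128).
27% tone:
  R: 0 + 34.56 = 34.56 → 35
  G: 128 + 0.27×(128−128) = 128 + 0 = 128 → 128
  B: 128 + 0.27×(128−128) = 128 + 0 = 128 → 128
  → #238080
87% shade:
  R: 0 + 0 = 0 → 0
  G: 128 − 111.36 = 16.64 → 17
  B: 128 + 0.87×(0−128) = 128 − 111.36 = 16.64 → 17
  → #001111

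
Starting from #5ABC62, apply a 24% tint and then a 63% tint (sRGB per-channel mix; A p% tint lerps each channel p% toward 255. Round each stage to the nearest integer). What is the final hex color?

#5ABC62 is rgb(90, 188, 98).
Per channel, c → c + 0.24(255 − c):
  R: 90 + 0.24×(255−90) = 90 + 39.6 = 129.6 → 130
  G: 188 + 0.24×(255−188) = 188 + 16.08 = 204.08 → 204
  B: 98 + 37.68 = 135.68 → 136
After the tint: rgb(130, 204, 136) = #82CC88.
Per channel, c → c + 0.63(255 − c):
  R: 130 + 0.63×(255−130) = 130 + 78.75 = 208.75 → 209
  G: 204 + 0.63×(255−204) = 204 + 32.13 = 236.13 → 236
  B: 136 + 0.63×(255−136) = 136 + 74.97 = 210.97 → 211
rgb(209, 236, 211) = #D1ECD3.

#D1ECD3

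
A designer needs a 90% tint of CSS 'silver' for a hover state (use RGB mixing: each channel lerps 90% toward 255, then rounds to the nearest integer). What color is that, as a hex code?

#F9F9F9

CSS silver is rgb(192, 192, 192).
Lerp each channel 90% toward 255:
  R: 192 + 56.7 = 248.7 → 249
  G: 192 + 0.9×(255−192) = 192 + 56.7 = 248.7 → 249
  B: 192 + 0.9×(255−192) = 192 + 56.7 = 248.7 → 249
rgb(249, 249, 249) = #F9F9F9.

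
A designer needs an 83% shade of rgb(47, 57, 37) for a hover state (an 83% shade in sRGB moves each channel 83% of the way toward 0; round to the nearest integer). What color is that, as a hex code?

#080A06

Lerp each channel 83% toward 0:
  R: 47 − 39.01 = 7.99 → 8
  G: 57 + 0.83×(0−57) = 57 − 47.31 = 9.69 → 10
  B: 37 + 0.83×(0−37) = 37 − 30.71 = 6.29 → 6
rgb(8, 10, 6) = #080A06.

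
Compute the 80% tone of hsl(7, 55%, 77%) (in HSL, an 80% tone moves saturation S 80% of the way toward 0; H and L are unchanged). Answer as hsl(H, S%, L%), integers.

hsl(7, 11%, 77%)

S moves 80% from 55 toward 0: 55 − 44 = 11 → 11.
H and L are unchanged.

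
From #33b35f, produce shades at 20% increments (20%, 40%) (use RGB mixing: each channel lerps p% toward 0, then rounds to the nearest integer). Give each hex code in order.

#298f4c, #1f6b39

#33b35f is rgb(51, 179, 95).
20%: (51 − 10.2 = 40.8→41, 179 − 35.8 = 143.2→143, 95 − 19 = 76→76) → #298f4c
40%: (51 − 20.4 = 30.6→31, 179 − 71.6 = 107.4→107, 95 − 38 = 57→57) → #1f6b39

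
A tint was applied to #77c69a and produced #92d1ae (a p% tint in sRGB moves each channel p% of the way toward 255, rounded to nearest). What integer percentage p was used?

#77c69a is rgb(119, 198, 154); #92d1ae is rgb(146, 209, 174).
On the R channel (widest range): 146 ≈ 119 + (p/100)(255 − 119), so p ≈ 100×(146 − 119)/(255 − 119) = 2700/136 = 19.85.
p = 20 reproduces all three channels after rounding.

20%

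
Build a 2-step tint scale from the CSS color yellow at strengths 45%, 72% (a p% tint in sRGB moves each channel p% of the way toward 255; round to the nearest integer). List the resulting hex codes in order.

CSS yellow is rgb(255, 255, 0).
45%: (255→255, 255→255, 0 + 114.75 = 114.75→115) → #FFFF73
72%: (255→255, 255→255, 0 + 183.6 = 183.6→184) → #FFFFB8

#FFFF73, #FFFFB8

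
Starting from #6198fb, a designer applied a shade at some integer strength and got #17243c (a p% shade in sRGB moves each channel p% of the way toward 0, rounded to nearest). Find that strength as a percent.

#6198fb is rgb(97, 152, 251); #17243c is rgb(23, 36, 60).
On the B channel (widest range): 60 ≈ 251 + (p/100)(0 − 251), so p ≈ 100×(60 − 251)/(0 − 251) = -19100/-251 = 76.10.
p = 76 reproduces all three channels after rounding.

76%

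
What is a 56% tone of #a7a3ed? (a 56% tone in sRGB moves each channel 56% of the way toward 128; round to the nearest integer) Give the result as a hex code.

#918fb0

#a7a3ed is rgb(167, 163, 237).
Lerp each channel 56% toward 128:
  R: 167 + 0.56×(128−167) = 167 − 21.84 = 145.16 → 145
  G: 163 − 19.6 = 143.4 → 143
  B: 237 − 61.04 = 175.96 → 176
rgb(145, 143, 176) = #918fb0.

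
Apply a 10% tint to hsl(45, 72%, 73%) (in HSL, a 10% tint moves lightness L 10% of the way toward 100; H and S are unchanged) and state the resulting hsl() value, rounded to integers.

hsl(45, 72%, 76%)

L moves 10% from 73 toward 100: 73 + 2.7 = 75.7 → 76.
H and S are unchanged.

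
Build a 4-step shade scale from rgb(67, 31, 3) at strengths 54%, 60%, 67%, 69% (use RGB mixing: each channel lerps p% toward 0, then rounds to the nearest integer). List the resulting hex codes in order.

#1f0e01, #1b0c01, #160a01, #150a01

54%: (67 − 36.18 = 30.82→31, 31 − 16.74 = 14.26→14, 3 − 1.62 = 1.38→1) → #1f0e01
60%: (67 − 40.2 = 26.8→27, 31 − 18.6 = 12.4→12, 3 − 1.8 = 1.2→1) → #1b0c01
67%: (67 − 44.89 = 22.11→22, 31 − 20.77 = 10.23→10, 3 − 2.01 = 0.99→1) → #160a01
69%: (67 − 46.23 = 20.77→21, 31 − 21.39 = 9.61→10, 3 − 2.07 = 0.93→1) → #150a01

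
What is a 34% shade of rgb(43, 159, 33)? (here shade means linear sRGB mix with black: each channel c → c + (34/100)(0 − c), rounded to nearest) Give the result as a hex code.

#1C6916

Lerp each channel 34% toward 0:
  R: 43 − 14.62 = 28.38 → 28
  G: 159 + 0.34×(0−159) = 159 − 54.06 = 104.94 → 105
  B: 33 + 0.34×(0−33) = 33 − 11.22 = 21.78 → 22
rgb(28, 105, 22) = #1C6916.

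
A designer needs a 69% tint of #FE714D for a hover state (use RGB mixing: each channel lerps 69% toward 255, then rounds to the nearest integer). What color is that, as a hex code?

#FFD3C8

#FE714D is rgb(254, 113, 77).
Lerp each channel 69% toward 255:
  R: 254 + 0.69 = 254.69 → 255
  G: 113 + 0.69×(255−113) = 113 + 97.98 = 210.98 → 211
  B: 77 + 0.69×(255−77) = 77 + 122.82 = 199.82 → 200
rgb(255, 211, 200) = #FFD3C8.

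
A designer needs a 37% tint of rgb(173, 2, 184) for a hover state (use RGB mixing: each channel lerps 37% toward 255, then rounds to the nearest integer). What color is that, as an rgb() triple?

Per channel, c → c + 0.37(255 − c):
  R: 173 + 30.34 = 203.34 → 203
  G: 2 + 0.37×(255−2) = 2 + 93.61 = 95.61 → 96
  B: 184 + 26.27 = 210.27 → 210

rgb(203, 96, 210)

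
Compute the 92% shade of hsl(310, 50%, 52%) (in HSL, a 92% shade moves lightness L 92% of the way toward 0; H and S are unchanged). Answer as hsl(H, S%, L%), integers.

L moves 92% from 52 toward 0: 52 − 47.84 = 4.16 → 4.
H and S are unchanged.

hsl(310, 50%, 4%)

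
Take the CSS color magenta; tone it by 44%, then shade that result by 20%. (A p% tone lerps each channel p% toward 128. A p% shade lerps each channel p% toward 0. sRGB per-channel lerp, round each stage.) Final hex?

CSS magenta is rgb(255, 0, 255).
Lerp each channel 44% toward 128:
  R: 255 + 0.44×(128−255) = 255 − 55.88 = 199.12 → 199
  G: 0 + 0.44×(128−0) = 0 + 56.32 = 56.32 → 56
  B: 255 − 55.88 = 199.12 → 199
After the tone: rgb(199, 56, 199) = #c738c7.
Lerp each channel 20% toward 0:
  R: 199 − 39.8 = 159.2 → 159
  G: 56 − 11.2 = 44.8 → 45
  B: 199 − 39.8 = 159.2 → 159
rgb(159, 45, 159) = #9f2d9f.

#9f2d9f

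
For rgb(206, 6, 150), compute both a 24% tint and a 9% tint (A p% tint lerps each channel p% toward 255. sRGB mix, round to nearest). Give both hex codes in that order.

24% tint:
  R: 206 + 0.24×(255−206) = 206 + 11.76 = 217.76 → 218
  G: 6 + 59.76 = 65.76 → 66
  B: 150 + 0.24×(255−150) = 150 + 25.2 = 175.2 → 175
  → #DA42AF
9% tint:
  R: 206 + 4.41 = 210.41 → 210
  G: 6 + 0.09×(255−6) = 6 + 22.41 = 28.41 → 28
  B: 150 + 9.45 = 159.45 → 159
  → #D21C9F

#DA42AF, #D21C9F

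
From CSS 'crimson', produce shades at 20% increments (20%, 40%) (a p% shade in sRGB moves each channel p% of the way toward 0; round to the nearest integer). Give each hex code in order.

#b01030, #840c24

CSS crimson is rgb(220, 20, 60).
20%: (220 − 44 = 176→176, 20 − 4 = 16→16, 60 − 12 = 48→48) → #b01030
40%: (220 − 88 = 132→132, 20 − 8 = 12→12, 60 − 24 = 36→36) → #840c24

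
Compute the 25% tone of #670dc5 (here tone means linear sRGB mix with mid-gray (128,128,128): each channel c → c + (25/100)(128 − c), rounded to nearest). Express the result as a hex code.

#670dc5 is rgb(103, 13, 197).
A 25% tone moves each channel 25% toward 128:
  R: 103 + 0.25×(128−103) = 103 + 6.25 = 109.25 → 109
  G: 13 + 0.25×(128−13) = 13 + 28.75 = 41.75 → 42
  B: 197 + 0.25×(128−197) = 197 − 17.25 = 179.75 → 180
rgb(109, 42, 180) = #6d2ab4.

#6d2ab4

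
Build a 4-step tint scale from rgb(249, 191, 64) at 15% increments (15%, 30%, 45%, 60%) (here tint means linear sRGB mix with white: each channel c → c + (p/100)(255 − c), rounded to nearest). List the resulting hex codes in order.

#FAC95D, #FBD279, #FCDC96, #FDE5B3

15%: (249 + 0.9 = 249.9→250, 191 + 9.6 = 200.6→201, 64 + 28.65 = 92.65→93) → #FAC95D
30%: (249 + 1.8 = 250.8→251, 191 + 19.2 = 210.2→210, 64 + 57.3 = 121.3→121) → #FBD279
45%: (249 + 2.7 = 251.7→252, 191 + 28.8 = 219.8→220, 64 + 85.95 = 149.95→150) → #FCDC96
60%: (249 + 3.6 = 252.6→253, 191 + 38.4 = 229.4→229, 64 + 114.6 = 178.6→179) → #FDE5B3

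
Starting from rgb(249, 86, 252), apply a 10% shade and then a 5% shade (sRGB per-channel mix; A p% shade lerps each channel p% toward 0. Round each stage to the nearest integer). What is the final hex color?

Per channel, c → c + 0.1(0 − c):
  R: 249 − 24.9 = 224.1 → 224
  G: 86 + 0.1×(0−86) = 86 − 8.6 = 77.4 → 77
  B: 252 + 0.1×(0−252) = 252 − 25.2 = 226.8 → 227
After the shade: rgb(224, 77, 227) = #e04de3.
Per channel, c → c + 0.05(0 − c):
  R: 224 + 0.05×(0−224) = 224 − 11.2 = 212.8 → 213
  G: 77 − 3.85 = 73.15 → 73
  B: 227 + 0.05×(0−227) = 227 − 11.35 = 215.65 → 216
rgb(213, 73, 216) = #d549d8.

#d549d8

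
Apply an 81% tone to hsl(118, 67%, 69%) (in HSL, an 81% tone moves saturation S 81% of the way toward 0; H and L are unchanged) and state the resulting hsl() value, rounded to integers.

S moves 81% from 67 toward 0: 67 − 54.27 = 12.73 → 13.
H and L are unchanged.

hsl(118, 13%, 69%)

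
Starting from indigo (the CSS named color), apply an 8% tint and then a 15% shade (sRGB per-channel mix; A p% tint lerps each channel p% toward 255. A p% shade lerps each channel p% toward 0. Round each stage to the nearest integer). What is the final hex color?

CSS indigo is rgb(75, 0, 130).
Lerp each channel 8% toward 255:
  R: 75 + 0.08×(255−75) = 75 + 14.4 = 89.4 → 89
  G: 0 + 0.08×(255−0) = 0 + 20.4 = 20.4 → 20
  B: 130 + 10 = 140 → 140
After the tint: rgb(89, 20, 140) = #59148C.
Per channel, c → c + 0.15(0 − c):
  R: 89 − 13.35 = 75.65 → 76
  G: 20 − 3 = 17 → 17
  B: 140 + 0.15×(0−140) = 140 − 21 = 119 → 119
rgb(76, 17, 119) = #4C1177.

#4C1177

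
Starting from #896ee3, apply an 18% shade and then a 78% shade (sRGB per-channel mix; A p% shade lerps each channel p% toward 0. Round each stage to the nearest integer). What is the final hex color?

#896ee3 is rgb(137, 110, 227).
Lerp each channel 18% toward 0:
  R: 137 − 24.66 = 112.34 → 112
  G: 110 + 0.18×(0−110) = 110 − 19.8 = 90.2 → 90
  B: 227 + 0.18×(0−227) = 227 − 40.86 = 186.14 → 186
After the shade: rgb(112, 90, 186) = #705aba.
A 78% shade moves each channel 78% toward 0:
  R: 112 + 0.78×(0−112) = 112 − 87.36 = 24.64 → 25
  G: 90 − 70.2 = 19.8 → 20
  B: 186 + 0.78×(0−186) = 186 − 145.08 = 40.92 → 41
rgb(25, 20, 41) = #191429.

#191429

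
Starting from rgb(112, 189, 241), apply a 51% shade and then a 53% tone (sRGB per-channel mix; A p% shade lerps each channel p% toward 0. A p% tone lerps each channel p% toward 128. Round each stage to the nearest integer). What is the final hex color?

#5E707B

Per channel, c → c + 0.51(0 − c):
  R: 112 + 0.51×(0−112) = 112 − 57.12 = 54.88 → 55
  G: 189 + 0.51×(0−189) = 189 − 96.39 = 92.61 → 93
  B: 241 + 0.51×(0−241) = 241 − 122.91 = 118.09 → 118
After the shade: rgb(55, 93, 118) = #375D76.
Per channel, c → c + 0.53(128 − c):
  R: 55 + 0.53×(128−55) = 55 + 38.69 = 93.69 → 94
  G: 93 + 0.53×(128−93) = 93 + 18.55 = 111.55 → 112
  B: 118 + 5.3 = 123.3 → 123
rgb(94, 112, 123) = #5E707B.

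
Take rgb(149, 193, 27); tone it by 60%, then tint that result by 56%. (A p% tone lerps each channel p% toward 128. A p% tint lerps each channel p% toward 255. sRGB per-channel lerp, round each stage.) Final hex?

Per channel, c → c + 0.6(128 − c):
  R: 149 + 0.6×(128−149) = 149 − 12.6 = 136.4 → 136
  G: 193 + 0.6×(128−193) = 193 − 39 = 154 → 154
  B: 27 + 60.6 = 87.6 → 88
After the tone: rgb(136, 154, 88) = #889A58.
Lerp each channel 56% toward 255:
  R: 136 + 66.64 = 202.64 → 203
  G: 154 + 0.56×(255−154) = 154 + 56.56 = 210.56 → 211
  B: 88 + 0.56×(255−88) = 88 + 93.52 = 181.52 → 182
rgb(203, 211, 182) = #CBD3B6.

#CBD3B6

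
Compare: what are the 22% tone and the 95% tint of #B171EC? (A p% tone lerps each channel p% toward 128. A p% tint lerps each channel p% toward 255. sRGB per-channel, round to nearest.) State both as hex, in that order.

#A674D4, #FBF8FE

#B171EC is rgb(177, 113, 236).
22% tone:
  R: 177 + 0.22×(128−177) = 177 − 10.78 = 166.22 → 166
  G: 113 + 3.3 = 116.3 → 116
  B: 236 − 23.76 = 212.24 → 212
  → #A674D4
95% tint:
  R: 177 + 0.95×(255−177) = 177 + 74.1 = 251.1 → 251
  G: 113 + 0.95×(255−113) = 113 + 134.9 = 247.9 → 248
  B: 236 + 0.95×(255−236) = 236 + 18.05 = 254.05 → 254
  → #FBF8FE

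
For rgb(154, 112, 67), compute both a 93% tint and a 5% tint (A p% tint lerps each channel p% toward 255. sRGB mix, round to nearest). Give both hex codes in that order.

93% tint:
  R: 154 + 0.93×(255−154) = 154 + 93.93 = 247.93 → 248
  G: 112 + 0.93×(255−112) = 112 + 132.99 = 244.99 → 245
  B: 67 + 174.84 = 241.84 → 242
  → #f8f5f2
5% tint:
  R: 154 + 0.05×(255−154) = 154 + 5.05 = 159.05 → 159
  G: 112 + 0.05×(255−112) = 112 + 7.15 = 119.15 → 119
  B: 67 + 9.4 = 76.4 → 76
  → #9f774c

#f8f5f2, #9f774c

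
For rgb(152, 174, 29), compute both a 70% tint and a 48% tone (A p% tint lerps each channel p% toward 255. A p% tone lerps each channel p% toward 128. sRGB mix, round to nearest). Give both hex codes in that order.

#E0E7BB, #8C984D

70% tint:
  R: 152 + 0.7×(255−152) = 152 + 72.1 = 224.1 → 224
  G: 174 + 0.7×(255−174) = 174 + 56.7 = 230.7 → 231
  B: 29 + 158.2 = 187.2 → 187
  → #E0E7BB
48% tone:
  R: 152 + 0.48×(128−152) = 152 − 11.52 = 140.48 → 140
  G: 174 − 22.08 = 151.92 → 152
  B: 29 + 0.48×(128−29) = 29 + 47.52 = 76.52 → 77
  → #8C984D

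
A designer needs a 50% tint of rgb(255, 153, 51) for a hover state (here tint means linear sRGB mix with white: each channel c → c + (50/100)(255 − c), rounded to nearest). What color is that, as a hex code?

#FFCC99

A 50% tint moves each channel 50% toward 255:
  R: 255 + 0 = 255 → 255
  G: 153 + 0.5×(255−153) = 153 + 51 = 204 → 204
  B: 51 + 102 = 153 → 153
rgb(255, 204, 153) = #FFCC99.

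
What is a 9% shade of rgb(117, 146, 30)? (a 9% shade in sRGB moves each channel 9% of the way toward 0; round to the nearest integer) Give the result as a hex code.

#6A851B

Per channel, c → c + 0.09(0 − c):
  R: 117 − 10.53 = 106.47 → 106
  G: 146 + 0.09×(0−146) = 146 − 13.14 = 132.86 → 133
  B: 30 + 0.09×(0−30) = 30 − 2.7 = 27.3 → 27
rgb(106, 133, 27) = #6A851B.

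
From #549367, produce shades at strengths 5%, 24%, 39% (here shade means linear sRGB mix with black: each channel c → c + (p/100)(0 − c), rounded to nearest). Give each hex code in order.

#508C62, #40704E, #335A3F

#549367 is rgb(84, 147, 103).
5%: (84 − 4.2 = 79.8→80, 147 − 7.35 = 139.65→140, 103 − 5.15 = 97.85→98) → #508C62
24%: (84 − 20.16 = 63.84→64, 147 − 35.28 = 111.72→112, 103 − 24.72 = 78.28→78) → #40704E
39%: (84 − 32.76 = 51.24→51, 147 − 57.33 = 89.67→90, 103 − 40.17 = 62.83→63) → #335A3F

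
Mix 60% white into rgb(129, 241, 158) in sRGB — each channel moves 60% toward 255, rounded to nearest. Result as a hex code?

Lerp each channel 60% toward 255:
  R: 129 + 0.6×(255−129) = 129 + 75.6 = 204.6 → 205
  G: 241 + 0.6×(255−241) = 241 + 8.4 = 249.4 → 249
  B: 158 + 58.2 = 216.2 → 216
rgb(205, 249, 216) = #CDF9D8.

#CDF9D8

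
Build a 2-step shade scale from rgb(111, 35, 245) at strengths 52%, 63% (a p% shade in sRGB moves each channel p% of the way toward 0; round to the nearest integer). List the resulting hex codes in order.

#351176, #290d5b

52%: (111 − 57.72 = 53.28→53, 35 − 18.2 = 16.8→17, 245 − 127.4 = 117.6→118) → #351176
63%: (111 − 69.93 = 41.07→41, 35 − 22.05 = 12.95→13, 245 − 154.35 = 90.65→91) → #290d5b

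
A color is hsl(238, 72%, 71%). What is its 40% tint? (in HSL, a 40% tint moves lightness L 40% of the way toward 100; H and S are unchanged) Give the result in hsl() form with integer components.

L moves 40% from 71 toward 100: 71 + 11.6 = 82.6 → 83.
H and S are unchanged.

hsl(238, 72%, 83%)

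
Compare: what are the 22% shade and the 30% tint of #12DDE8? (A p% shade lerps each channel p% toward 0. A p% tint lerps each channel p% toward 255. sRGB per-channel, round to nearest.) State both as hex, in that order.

#0EACB5, #59E7EF

#12DDE8 is rgb(18, 221, 232).
22% shade:
  R: 18 − 3.96 = 14.04 → 14
  G: 221 + 0.22×(0−221) = 221 − 48.62 = 172.38 → 172
  B: 232 + 0.22×(0−232) = 232 − 51.04 = 180.96 → 181
  → #0EACB5
30% tint:
  R: 18 + 0.3×(255−18) = 18 + 71.1 = 89.1 → 89
  G: 221 + 0.3×(255−221) = 221 + 10.2 = 231.2 → 231
  B: 232 + 0.3×(255−232) = 232 + 6.9 = 238.9 → 239
  → #59E7EF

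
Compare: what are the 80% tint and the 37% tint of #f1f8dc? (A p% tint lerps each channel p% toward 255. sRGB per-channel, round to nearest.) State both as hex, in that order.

#fcfef8, #f6fbe9

#f1f8dc is rgb(241, 248, 220).
80% tint:
  R: 241 + 11.2 = 252.2 → 252
  G: 248 + 0.8×(255−248) = 248 + 5.6 = 253.6 → 254
  B: 220 + 0.8×(255−220) = 220 + 28 = 248 → 248
  → #fcfef8
37% tint:
  R: 241 + 5.18 = 246.18 → 246
  G: 248 + 2.59 = 250.59 → 251
  B: 220 + 0.37×(255−220) = 220 + 12.95 = 232.95 → 233
  → #f6fbe9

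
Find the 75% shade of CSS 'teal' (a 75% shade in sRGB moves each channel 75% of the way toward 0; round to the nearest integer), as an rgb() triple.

rgb(0, 32, 32)

CSS teal is rgb(0, 128, 128).
A 75% shade moves each channel 75% toward 0:
  R: 0 + 0.75×(0−0) = 0 + 0 = 0 → 0
  G: 128 − 96 = 32 → 32
  B: 128 + 0.75×(0−128) = 128 − 96 = 32 → 32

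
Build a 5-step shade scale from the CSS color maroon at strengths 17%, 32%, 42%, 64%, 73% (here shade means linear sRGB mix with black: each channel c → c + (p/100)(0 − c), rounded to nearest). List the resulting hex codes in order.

#6a0000, #570000, #4a0000, #2e0000, #230000

CSS maroon is rgb(128, 0, 0).
17%: (128 − 21.76 = 106.24→106, 0→0, 0→0) → #6a0000
32%: (128 − 40.96 = 87.04→87, 0→0, 0→0) → #570000
42%: (128 − 53.76 = 74.24→74, 0→0, 0→0) → #4a0000
64%: (128 − 81.92 = 46.08→46, 0→0, 0→0) → #2e0000
73%: (128 − 93.44 = 34.56→35, 0→0, 0→0) → #230000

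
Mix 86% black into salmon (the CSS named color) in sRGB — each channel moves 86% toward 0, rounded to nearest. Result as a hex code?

CSS salmon is rgb(250, 128, 114).
An 86% shade moves each channel 86% toward 0:
  R: 250 − 215 = 35 → 35
  G: 128 + 0.86×(0−128) = 128 − 110.08 = 17.92 → 18
  B: 114 + 0.86×(0−114) = 114 − 98.04 = 15.96 → 16
rgb(35, 18, 16) = #231210.

#231210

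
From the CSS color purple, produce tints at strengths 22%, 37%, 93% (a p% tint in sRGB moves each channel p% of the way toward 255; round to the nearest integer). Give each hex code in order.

#9C389C, #AF5EAF, #F6EDF6

CSS purple is rgb(128, 0, 128).
22%: (128 + 27.94 = 155.94→156, 0 + 56.1 = 56.1→56, 128 + 27.94 = 155.94→156) → #9C389C
37%: (128 + 46.99 = 174.99→175, 0 + 94.35 = 94.35→94, 128 + 46.99 = 174.99→175) → #AF5EAF
93%: (128 + 118.11 = 246.11→246, 0 + 237.15 = 237.15→237, 128 + 118.11 = 246.11→246) → #F6EDF6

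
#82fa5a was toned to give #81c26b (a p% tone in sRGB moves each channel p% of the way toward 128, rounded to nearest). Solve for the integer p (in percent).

#82fa5a is rgb(130, 250, 90); #81c26b is rgb(129, 194, 107).
On the G channel (widest range): 194 ≈ 250 + (p/100)(128 − 250), so p ≈ 100×(194 − 250)/(128 − 250) = -5600/-122 = 45.90.
p = 46 reproduces all three channels after rounding.

46%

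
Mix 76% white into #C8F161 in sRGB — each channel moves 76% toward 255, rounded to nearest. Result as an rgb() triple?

#C8F161 is rgb(200, 241, 97).
Lerp each channel 76% toward 255:
  R: 200 + 0.76×(255−200) = 200 + 41.8 = 241.8 → 242
  G: 241 + 10.64 = 251.64 → 252
  B: 97 + 0.76×(255−97) = 97 + 120.08 = 217.08 → 217

rgb(242, 252, 217)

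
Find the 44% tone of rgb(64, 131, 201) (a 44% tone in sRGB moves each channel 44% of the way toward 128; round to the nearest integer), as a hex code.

#5c82a9

A 44% tone moves each channel 44% toward 128:
  R: 64 + 28.16 = 92.16 → 92
  G: 131 + 0.44×(128−131) = 131 − 1.32 = 129.68 → 130
  B: 201 + 0.44×(128−201) = 201 − 32.12 = 168.88 → 169
rgb(92, 130, 169) = #5c82a9.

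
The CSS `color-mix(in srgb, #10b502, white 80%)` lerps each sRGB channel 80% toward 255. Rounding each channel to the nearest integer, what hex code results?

#cff0cc

#10b502 is rgb(16, 181, 2).
Per channel, c → c + 0.8(255 − c):
  R: 16 + 191.2 = 207.2 → 207
  G: 181 + 0.8×(255−181) = 181 + 59.2 = 240.2 → 240
  B: 2 + 202.4 = 204.4 → 204
rgb(207, 240, 204) = #cff0cc.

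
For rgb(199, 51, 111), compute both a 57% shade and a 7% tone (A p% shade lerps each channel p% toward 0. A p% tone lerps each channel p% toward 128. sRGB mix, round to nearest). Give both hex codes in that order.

#561630, #C23870

57% shade:
  R: 199 + 0.57×(0−199) = 199 − 113.43 = 85.57 → 86
  G: 51 − 29.07 = 21.93 → 22
  B: 111 + 0.57×(0−111) = 111 − 63.27 = 47.73 → 48
  → #561630
7% tone:
  R: 199 + 0.07×(128−199) = 199 − 4.97 = 194.03 → 194
  G: 51 + 0.07×(128−51) = 51 + 5.39 = 56.39 → 56
  B: 111 + 1.19 = 112.19 → 112
  → #C23870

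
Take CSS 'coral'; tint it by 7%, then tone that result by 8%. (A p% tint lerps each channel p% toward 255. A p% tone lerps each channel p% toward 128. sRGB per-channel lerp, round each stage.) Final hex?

CSS coral is rgb(255, 127, 80).
Lerp each channel 7% toward 255:
  R: 255 + 0.07×(255−255) = 255 + 0 = 255 → 255
  G: 127 + 0.07×(255−127) = 127 + 8.96 = 135.96 → 136
  B: 80 + 12.25 = 92.25 → 92
After the tint: rgb(255, 136, 92) = #FF885C.
Lerp each channel 8% toward 128:
  R: 255 + 0.08×(128−255) = 255 − 10.16 = 244.84 → 245
  G: 136 + 0.08×(128−136) = 136 − 0.64 = 135.36 → 135
  B: 92 + 0.08×(128−92) = 92 + 2.88 = 94.88 → 95
rgb(245, 135, 95) = #F5875F.

#F5875F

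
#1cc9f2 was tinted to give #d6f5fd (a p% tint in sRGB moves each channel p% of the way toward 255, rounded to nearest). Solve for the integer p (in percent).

#1cc9f2 is rgb(28, 201, 242); #d6f5fd is rgb(214, 245, 253).
On the R channel (widest range): 214 ≈ 28 + (p/100)(255 − 28), so p ≈ 100×(214 − 28)/(255 − 28) = 18600/227 = 81.94.
p = 82 reproduces all three channels after rounding.

82%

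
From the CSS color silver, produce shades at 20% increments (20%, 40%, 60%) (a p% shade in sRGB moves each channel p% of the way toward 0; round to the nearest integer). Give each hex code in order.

#9a9a9a, #737373, #4d4d4d

CSS silver is rgb(192, 192, 192).
20%: (192 − 38.4 = 153.6→154, 192 − 38.4 = 153.6→154, 192 − 38.4 = 153.6→154) → #9a9a9a
40%: (192 − 76.8 = 115.2→115, 192 − 76.8 = 115.2→115, 192 − 76.8 = 115.2→115) → #737373
60%: (192 − 115.2 = 76.8→77, 192 − 115.2 = 76.8→77, 192 − 115.2 = 76.8→77) → #4d4d4d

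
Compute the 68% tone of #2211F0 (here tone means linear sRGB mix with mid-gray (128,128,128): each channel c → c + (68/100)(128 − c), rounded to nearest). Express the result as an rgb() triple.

rgb(98, 92, 164)

#2211F0 is rgb(34, 17, 240).
Lerp each channel 68% toward 128:
  R: 34 + 63.92 = 97.92 → 98
  G: 17 + 75.48 = 92.48 → 92
  B: 240 − 76.16 = 163.84 → 164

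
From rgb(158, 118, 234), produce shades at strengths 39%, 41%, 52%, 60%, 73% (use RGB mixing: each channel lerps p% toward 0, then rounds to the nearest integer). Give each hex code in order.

#60488F, #5D468A, #4C3970, #3F2F5E, #2B203F

39%: (158 − 61.62 = 96.38→96, 118 − 46.02 = 71.98→72, 234 − 91.26 = 142.74→143) → #60488F
41%: (158 − 64.78 = 93.22→93, 118 − 48.38 = 69.62→70, 234 − 95.94 = 138.06→138) → #5D468A
52%: (158 − 82.16 = 75.84→76, 118 − 61.36 = 56.64→57, 234 − 121.68 = 112.32→112) → #4C3970
60%: (158 − 94.8 = 63.2→63, 118 − 70.8 = 47.2→47, 234 − 140.4 = 93.6→94) → #3F2F5E
73%: (158 − 115.34 = 42.66→43, 118 − 86.14 = 31.86→32, 234 − 170.82 = 63.18→63) → #2B203F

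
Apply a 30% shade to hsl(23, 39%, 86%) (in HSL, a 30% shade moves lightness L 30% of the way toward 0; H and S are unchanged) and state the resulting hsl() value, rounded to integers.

L moves 30% from 86 toward 0: 86 − 25.8 = 60.2 → 60.
H and S are unchanged.

hsl(23, 39%, 60%)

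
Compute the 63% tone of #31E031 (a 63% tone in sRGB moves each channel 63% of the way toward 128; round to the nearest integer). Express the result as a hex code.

#31E031 is rgb(49, 224, 49).
Per channel, c → c + 0.63(128 − c):
  R: 49 + 49.77 = 98.77 → 99
  G: 224 + 0.63×(128−224) = 224 − 60.48 = 163.52 → 164
  B: 49 + 49.77 = 98.77 → 99
rgb(99, 164, 99) = #63A463.

#63A463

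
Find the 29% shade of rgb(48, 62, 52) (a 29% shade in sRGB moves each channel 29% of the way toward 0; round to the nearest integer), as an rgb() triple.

Lerp each channel 29% toward 0:
  R: 48 + 0.29×(0−48) = 48 − 13.92 = 34.08 → 34
  G: 62 − 17.98 = 44.02 → 44
  B: 52 + 0.29×(0−52) = 52 − 15.08 = 36.92 → 37

rgb(34, 44, 37)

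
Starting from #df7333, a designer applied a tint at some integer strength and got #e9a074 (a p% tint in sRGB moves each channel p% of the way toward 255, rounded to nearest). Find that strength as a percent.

#df7333 is rgb(223, 115, 51); #e9a074 is rgb(233, 160, 116).
On the B channel (widest range): 116 ≈ 51 + (p/100)(255 − 51), so p ≈ 100×(116 − 51)/(255 − 51) = 6500/204 = 31.86.
p = 32 reproduces all three channels after rounding.

32%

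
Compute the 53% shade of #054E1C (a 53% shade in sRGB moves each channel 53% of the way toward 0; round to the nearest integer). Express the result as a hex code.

#02250D

#054E1C is rgb(5, 78, 28).
Per channel, c → c + 0.53(0 − c):
  R: 5 + 0.53×(0−5) = 5 − 2.65 = 2.35 → 2
  G: 78 − 41.34 = 36.66 → 37
  B: 28 + 0.53×(0−28) = 28 − 14.84 = 13.16 → 13
rgb(2, 37, 13) = #02250D.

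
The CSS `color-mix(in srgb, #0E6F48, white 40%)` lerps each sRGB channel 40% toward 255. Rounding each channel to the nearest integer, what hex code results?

#6EA991

#0E6F48 is rgb(14, 111, 72).
Lerp each channel 40% toward 255:
  R: 14 + 96.4 = 110.4 → 110
  G: 111 + 0.4×(255−111) = 111 + 57.6 = 168.6 → 169
  B: 72 + 73.2 = 145.2 → 145
rgb(110, 169, 145) = #6EA991.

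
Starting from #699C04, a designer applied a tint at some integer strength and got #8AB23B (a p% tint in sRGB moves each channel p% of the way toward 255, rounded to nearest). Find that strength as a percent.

22%

#699C04 is rgb(105, 156, 4); #8AB23B is rgb(138, 178, 59).
On the B channel (widest range): 59 ≈ 4 + (p/100)(255 − 4), so p ≈ 100×(59 − 4)/(255 − 4) = 5500/251 = 21.91.
p = 22 reproduces all three channels after rounding.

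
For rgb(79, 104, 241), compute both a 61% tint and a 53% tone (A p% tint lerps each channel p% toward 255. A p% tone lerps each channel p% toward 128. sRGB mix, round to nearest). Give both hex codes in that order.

#BAC4FA, #6975B5

61% tint:
  R: 79 + 107.36 = 186.36 → 186
  G: 104 + 0.61×(255−104) = 104 + 92.11 = 196.11 → 196
  B: 241 + 8.54 = 249.54 → 250
  → #BAC4FA
53% tone:
  R: 79 + 0.53×(128−79) = 79 + 25.97 = 104.97 → 105
  G: 104 + 12.72 = 116.72 → 117
  B: 241 + 0.53×(128−241) = 241 − 59.89 = 181.11 → 181
  → #6975B5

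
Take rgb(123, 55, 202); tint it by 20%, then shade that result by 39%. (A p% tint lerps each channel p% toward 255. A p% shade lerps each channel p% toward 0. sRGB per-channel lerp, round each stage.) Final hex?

Lerp each channel 20% toward 255:
  R: 123 + 0.2×(255−123) = 123 + 26.4 = 149.4 → 149
  G: 55 + 40 = 95 → 95
  B: 202 + 10.6 = 212.6 → 213
After the tint: rgb(149, 95, 213) = #955fd5.
Per channel, c → c + 0.39(0 − c):
  R: 149 − 58.11 = 90.89 → 91
  G: 95 + 0.39×(0−95) = 95 − 37.05 = 57.95 → 58
  B: 213 − 83.07 = 129.93 → 130
rgb(91, 58, 130) = #5b3a82.

#5b3a82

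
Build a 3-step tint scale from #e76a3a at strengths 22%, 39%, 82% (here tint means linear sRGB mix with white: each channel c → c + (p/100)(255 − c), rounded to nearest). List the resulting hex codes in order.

#e76a3a is rgb(231, 106, 58).
22%: (231 + 5.28 = 236.28→236, 106 + 32.78 = 138.78→139, 58 + 43.34 = 101.34→101) → #ec8b65
39%: (231 + 9.36 = 240.36→240, 106 + 58.11 = 164.11→164, 58 + 76.83 = 134.83→135) → #f0a487
82%: (231 + 19.68 = 250.68→251, 106 + 122.18 = 228.18→228, 58 + 161.54 = 219.54→220) → #fbe4dc

#ec8b65, #f0a487, #fbe4dc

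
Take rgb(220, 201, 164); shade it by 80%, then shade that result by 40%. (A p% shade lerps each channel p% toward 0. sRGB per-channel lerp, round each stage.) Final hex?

#1A1814

An 80% shade moves each channel 80% toward 0:
  R: 220 + 0.8×(0−220) = 220 − 176 = 44 → 44
  G: 201 + 0.8×(0−201) = 201 − 160.8 = 40.2 → 40
  B: 164 − 131.2 = 32.8 → 33
After the shade: rgb(44, 40, 33) = #2C2821.
Lerp each channel 40% toward 0:
  R: 44 + 0.4×(0−44) = 44 − 17.6 = 26.4 → 26
  G: 40 + 0.4×(0−40) = 40 − 16 = 24 → 24
  B: 33 + 0.4×(0−33) = 33 − 13.2 = 19.8 → 20
rgb(26, 24, 20) = #1A1814.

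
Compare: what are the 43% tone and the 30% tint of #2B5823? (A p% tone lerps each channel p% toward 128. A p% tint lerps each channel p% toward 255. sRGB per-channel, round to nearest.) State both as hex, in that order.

#50694B, #6B8A65

#2B5823 is rgb(43, 88, 35).
43% tone:
  R: 43 + 0.43×(128−43) = 43 + 36.55 = 79.55 → 80
  G: 88 + 17.2 = 105.2 → 105
  B: 35 + 0.43×(128−35) = 35 + 39.99 = 74.99 → 75
  → #50694B
30% tint:
  R: 43 + 63.6 = 106.6 → 107
  G: 88 + 0.3×(255−88) = 88 + 50.1 = 138.1 → 138
  B: 35 + 0.3×(255−35) = 35 + 66 = 101 → 101
  → #6B8A65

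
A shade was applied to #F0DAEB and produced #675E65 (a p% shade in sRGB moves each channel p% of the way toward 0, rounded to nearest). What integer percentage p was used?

#F0DAEB is rgb(240, 218, 235); #675E65 is rgb(103, 94, 101).
On the R channel (widest range): 103 ≈ 240 + (p/100)(0 − 240), so p ≈ 100×(103 − 240)/(0 − 240) = -13700/-240 = 57.08.
p = 57 reproduces all three channels after rounding.

57%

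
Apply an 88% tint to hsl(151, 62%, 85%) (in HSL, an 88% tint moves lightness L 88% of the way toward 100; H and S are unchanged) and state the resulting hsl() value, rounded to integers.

hsl(151, 62%, 98%)

L moves 88% from 85 toward 100: 85 + 13.2 = 98.2 → 98.
H and S are unchanged.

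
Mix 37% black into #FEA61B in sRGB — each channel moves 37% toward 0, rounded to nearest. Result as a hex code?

#FEA61B is rgb(254, 166, 27).
Lerp each channel 37% toward 0:
  R: 254 + 0.37×(0−254) = 254 − 93.98 = 160.02 → 160
  G: 166 + 0.37×(0−166) = 166 − 61.42 = 104.58 → 105
  B: 27 + 0.37×(0−27) = 27 − 9.99 = 17.01 → 17
rgb(160, 105, 17) = #A06911.

#A06911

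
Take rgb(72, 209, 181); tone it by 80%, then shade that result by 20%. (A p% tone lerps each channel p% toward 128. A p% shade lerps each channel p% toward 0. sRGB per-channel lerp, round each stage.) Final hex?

An 80% tone moves each channel 80% toward 128:
  R: 72 + 0.8×(128−72) = 72 + 44.8 = 116.8 → 117
  G: 209 − 64.8 = 144.2 → 144
  B: 181 + 0.8×(128−181) = 181 − 42.4 = 138.6 → 139
After the tone: rgb(117, 144, 139) = #75908B.
Lerp each channel 20% toward 0:
  R: 117 + 0.2×(0−117) = 117 − 23.4 = 93.6 → 94
  G: 144 + 0.2×(0−144) = 144 − 28.8 = 115.2 → 115
  B: 139 − 27.8 = 111.2 → 111
rgb(94, 115, 111) = #5E736F.

#5E736F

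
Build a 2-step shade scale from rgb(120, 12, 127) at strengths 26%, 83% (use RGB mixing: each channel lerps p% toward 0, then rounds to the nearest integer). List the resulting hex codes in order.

#59095E, #140216

26%: (120 − 31.2 = 88.8→89, 12 − 3.12 = 8.88→9, 127 − 33.02 = 93.98→94) → #59095E
83%: (120 − 99.6 = 20.4→20, 12 − 9.96 = 2.04→2, 127 − 105.41 = 21.59→22) → #140216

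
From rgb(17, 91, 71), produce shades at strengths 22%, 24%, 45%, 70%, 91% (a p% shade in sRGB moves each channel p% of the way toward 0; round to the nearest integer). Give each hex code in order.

#0d4737, #0d4536, #093227, #051b15, #020806

22%: (17 − 3.74 = 13.26→13, 91 − 20.02 = 70.98→71, 71 − 15.62 = 55.38→55) → #0d4737
24%: (17 − 4.08 = 12.92→13, 91 − 21.84 = 69.16→69, 71 − 17.04 = 53.96→54) → #0d4536
45%: (17 − 7.65 = 9.35→9, 91 − 40.95 = 50.05→50, 71 − 31.95 = 39.05→39) → #093227
70%: (17 − 11.9 = 5.1→5, 91 − 63.7 = 27.3→27, 71 − 49.7 = 21.3→21) → #051b15
91%: (17 − 15.47 = 1.53→2, 91 − 82.81 = 8.19→8, 71 − 64.61 = 6.39→6) → #020806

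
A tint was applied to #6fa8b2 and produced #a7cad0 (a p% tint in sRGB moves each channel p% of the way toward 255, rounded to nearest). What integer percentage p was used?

39%

#6fa8b2 is rgb(111, 168, 178); #a7cad0 is rgb(167, 202, 208).
On the R channel (widest range): 167 ≈ 111 + (p/100)(255 − 111), so p ≈ 100×(167 − 111)/(255 − 111) = 5600/144 = 38.89.
p = 39 reproduces all three channels after rounding.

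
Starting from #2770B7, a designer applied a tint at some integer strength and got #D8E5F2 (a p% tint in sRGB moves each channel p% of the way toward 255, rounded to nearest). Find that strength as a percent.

82%

#2770B7 is rgb(39, 112, 183); #D8E5F2 is rgb(216, 229, 242).
On the R channel (widest range): 216 ≈ 39 + (p/100)(255 − 39), so p ≈ 100×(216 − 39)/(255 − 39) = 17700/216 = 81.94.
p = 82 reproduces all three channels after rounding.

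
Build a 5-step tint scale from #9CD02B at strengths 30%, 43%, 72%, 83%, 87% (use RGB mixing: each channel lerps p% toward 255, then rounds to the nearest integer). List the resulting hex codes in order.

#9CD02B is rgb(156, 208, 43).
30%: (156 + 29.7 = 185.7→186, 208 + 14.1 = 222.1→222, 43 + 63.6 = 106.6→107) → #BADE6B
43%: (156 + 42.57 = 198.57→199, 208 + 20.21 = 228.21→228, 43 + 91.16 = 134.16→134) → #C7E486
72%: (156 + 71.28 = 227.28→227, 208 + 33.84 = 241.84→242, 43 + 152.64 = 195.64→196) → #E3F2C4
83%: (156 + 82.17 = 238.17→238, 208 + 39.01 = 247.01→247, 43 + 175.96 = 218.96→219) → #EEF7DB
87%: (156 + 86.13 = 242.13→242, 208 + 40.89 = 248.89→249, 43 + 184.44 = 227.44→227) → #F2F9E3

#BADE6B, #C7E486, #E3F2C4, #EEF7DB, #F2F9E3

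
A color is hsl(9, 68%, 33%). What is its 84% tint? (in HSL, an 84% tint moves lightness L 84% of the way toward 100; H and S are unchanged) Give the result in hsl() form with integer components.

hsl(9, 68%, 89%)

L moves 84% from 33 toward 100: 33 + 56.28 = 89.28 → 89.
H and S are unchanged.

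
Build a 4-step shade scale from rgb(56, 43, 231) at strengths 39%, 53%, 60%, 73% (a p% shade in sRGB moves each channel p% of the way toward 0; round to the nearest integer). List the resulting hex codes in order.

39%: (56 − 21.84 = 34.16→34, 43 − 16.77 = 26.23→26, 231 − 90.09 = 140.91→141) → #221a8d
53%: (56 − 29.68 = 26.32→26, 43 − 22.79 = 20.21→20, 231 − 122.43 = 108.57→109) → #1a146d
60%: (56 − 33.6 = 22.4→22, 43 − 25.8 = 17.2→17, 231 − 138.6 = 92.4→92) → #16115c
73%: (56 − 40.88 = 15.12→15, 43 − 31.39 = 11.61→12, 231 − 168.63 = 62.37→62) → #0f0c3e

#221a8d, #1a146d, #16115c, #0f0c3e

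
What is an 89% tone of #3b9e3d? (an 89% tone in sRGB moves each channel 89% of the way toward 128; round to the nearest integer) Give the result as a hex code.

#3b9e3d is rgb(59, 158, 61).
An 89% tone moves each channel 89% toward 128:
  R: 59 + 61.41 = 120.41 → 120
  G: 158 + 0.89×(128−158) = 158 − 26.7 = 131.3 → 131
  B: 61 + 0.89×(128−61) = 61 + 59.63 = 120.63 → 121
rgb(120, 131, 121) = #788379.

#788379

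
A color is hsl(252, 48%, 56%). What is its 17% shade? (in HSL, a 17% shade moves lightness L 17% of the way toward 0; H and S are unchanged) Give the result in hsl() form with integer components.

L moves 17% from 56 toward 0: 56 − 9.52 = 46.48 → 46.
H and S are unchanged.

hsl(252, 48%, 46%)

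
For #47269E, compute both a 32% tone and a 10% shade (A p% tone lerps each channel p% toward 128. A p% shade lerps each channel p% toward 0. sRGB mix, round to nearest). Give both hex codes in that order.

#594394, #40228E

#47269E is rgb(71, 38, 158).
32% tone:
  R: 71 + 18.24 = 89.24 → 89
  G: 38 + 28.8 = 66.8 → 67
  B: 158 + 0.32×(128−158) = 158 − 9.6 = 148.4 → 148
  → #594394
10% shade:
  R: 71 − 7.1 = 63.9 → 64
  G: 38 + 0.1×(0−38) = 38 − 3.8 = 34.2 → 34
  B: 158 − 15.8 = 142.2 → 142
  → #40228E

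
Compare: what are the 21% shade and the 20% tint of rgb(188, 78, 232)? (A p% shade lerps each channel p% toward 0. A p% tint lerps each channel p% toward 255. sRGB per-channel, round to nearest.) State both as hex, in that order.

#953EB7, #C971ED

21% shade:
  R: 188 + 0.21×(0−188) = 188 − 39.48 = 148.52 → 149
  G: 78 + 0.21×(0−78) = 78 − 16.38 = 61.62 → 62
  B: 232 + 0.21×(0−232) = 232 − 48.72 = 183.28 → 183
  → #953EB7
20% tint:
  R: 188 + 0.2×(255−188) = 188 + 13.4 = 201.4 → 201
  G: 78 + 35.4 = 113.4 → 113
  B: 232 + 4.6 = 236.6 → 237
  → #C971ED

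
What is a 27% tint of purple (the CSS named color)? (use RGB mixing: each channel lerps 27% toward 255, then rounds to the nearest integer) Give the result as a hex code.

CSS purple is rgb(128, 0, 128).
Per channel, c → c + 0.27(255 − c):
  R: 128 + 0.27×(255−128) = 128 + 34.29 = 162.29 → 162
  G: 0 + 68.85 = 68.85 → 69
  B: 128 + 34.29 = 162.29 → 162
rgb(162, 69, 162) = #A245A2.

#A245A2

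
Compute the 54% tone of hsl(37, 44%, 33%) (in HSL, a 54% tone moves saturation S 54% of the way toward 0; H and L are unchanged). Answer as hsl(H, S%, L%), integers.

hsl(37, 20%, 33%)

S moves 54% from 44 toward 0: 44 − 23.76 = 20.24 → 20.
H and L are unchanged.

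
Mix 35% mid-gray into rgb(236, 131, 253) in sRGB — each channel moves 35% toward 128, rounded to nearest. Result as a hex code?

Lerp each channel 35% toward 128:
  R: 236 + 0.35×(128−236) = 236 − 37.8 = 198.2 → 198
  G: 131 − 1.05 = 129.95 → 130
  B: 253 − 43.75 = 209.25 → 209
rgb(198, 130, 209) = #C682D1.

#C682D1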